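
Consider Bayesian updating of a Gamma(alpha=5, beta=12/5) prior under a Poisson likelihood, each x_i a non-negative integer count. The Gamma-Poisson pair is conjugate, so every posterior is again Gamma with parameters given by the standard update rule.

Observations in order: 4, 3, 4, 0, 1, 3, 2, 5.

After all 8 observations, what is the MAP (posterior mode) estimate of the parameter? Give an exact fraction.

5/2

obs 1: x=4 → posterior Gamma(9, 17/5)
obs 2: x=3 → posterior Gamma(12, 22/5)
obs 3: x=4 → posterior Gamma(16, 27/5)
obs 4: x=0 → posterior Gamma(16, 32/5)
obs 5: x=1 → posterior Gamma(17, 37/5)
obs 6: x=3 → posterior Gamma(20, 42/5)
obs 7: x=2 → posterior Gamma(22, 47/5)
obs 8: x=5 → posterior Gamma(27, 52/5)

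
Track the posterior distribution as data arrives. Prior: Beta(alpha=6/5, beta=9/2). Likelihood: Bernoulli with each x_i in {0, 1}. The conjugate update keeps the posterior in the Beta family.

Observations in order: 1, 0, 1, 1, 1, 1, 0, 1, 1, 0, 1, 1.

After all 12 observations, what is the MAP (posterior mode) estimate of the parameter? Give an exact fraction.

92/157

obs 1: x=1 → posterior Beta(11/5, 9/2)
obs 2: x=0 → posterior Beta(11/5, 11/2)
obs 3: x=1 → posterior Beta(16/5, 11/2)
obs 4: x=1 → posterior Beta(21/5, 11/2)
obs 5: x=1 → posterior Beta(26/5, 11/2)
obs 6: x=1 → posterior Beta(31/5, 11/2)
obs 7: x=0 → posterior Beta(31/5, 13/2)
obs 8: x=1 → posterior Beta(36/5, 13/2)
obs 9: x=1 → posterior Beta(41/5, 13/2)
obs 10: x=0 → posterior Beta(41/5, 15/2)
obs 11: x=1 → posterior Beta(46/5, 15/2)
obs 12: x=1 → posterior Beta(51/5, 15/2)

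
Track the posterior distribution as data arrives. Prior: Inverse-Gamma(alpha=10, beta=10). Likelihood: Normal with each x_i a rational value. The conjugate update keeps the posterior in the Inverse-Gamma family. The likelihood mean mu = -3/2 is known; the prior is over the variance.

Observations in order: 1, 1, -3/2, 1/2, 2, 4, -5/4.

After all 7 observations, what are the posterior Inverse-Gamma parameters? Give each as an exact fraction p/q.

alpha=27/2, beta=1265/32

obs 1: x=1 → posterior Inverse-Gamma(21/2, 105/8)
obs 2: x=1 → posterior Inverse-Gamma(11, 65/4)
obs 3: x=-3/2 → posterior Inverse-Gamma(23/2, 65/4)
obs 4: x=1/2 → posterior Inverse-Gamma(12, 73/4)
obs 5: x=2 → posterior Inverse-Gamma(25/2, 195/8)
obs 6: x=4 → posterior Inverse-Gamma(13, 79/2)
obs 7: x=-5/4 → posterior Inverse-Gamma(27/2, 1265/32)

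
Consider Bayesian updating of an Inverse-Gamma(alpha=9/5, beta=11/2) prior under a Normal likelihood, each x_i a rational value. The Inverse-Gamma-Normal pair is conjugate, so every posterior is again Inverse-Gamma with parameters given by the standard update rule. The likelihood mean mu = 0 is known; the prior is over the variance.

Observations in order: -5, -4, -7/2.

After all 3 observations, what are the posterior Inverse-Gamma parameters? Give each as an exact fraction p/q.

alpha=33/10, beta=257/8

obs 1: x=-5 → posterior Inverse-Gamma(23/10, 18)
obs 2: x=-4 → posterior Inverse-Gamma(14/5, 26)
obs 3: x=-7/2 → posterior Inverse-Gamma(33/10, 257/8)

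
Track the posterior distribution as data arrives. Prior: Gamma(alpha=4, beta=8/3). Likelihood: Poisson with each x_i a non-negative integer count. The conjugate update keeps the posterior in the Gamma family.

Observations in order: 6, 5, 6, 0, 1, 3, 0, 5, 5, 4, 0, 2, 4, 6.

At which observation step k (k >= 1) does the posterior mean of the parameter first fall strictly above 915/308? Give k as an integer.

obs 1: x=6 → posterior Gamma(10, 11/3)
obs 2: x=5 → posterior Gamma(15, 14/3)
obs 3: x=6 → posterior Gamma(21, 17/3)
obs 4: x=0 → posterior Gamma(21, 20/3)
obs 5: x=1 → posterior Gamma(22, 23/3)
obs 6: x=3 → posterior Gamma(25, 26/3)
obs 7: x=0 → posterior Gamma(25, 29/3)
obs 8: x=5 → posterior Gamma(30, 32/3)
obs 9: x=5 → posterior Gamma(35, 35/3)
obs 10: x=4 → posterior Gamma(39, 38/3)
obs 11: x=0 → posterior Gamma(39, 41/3)
obs 12: x=2 → posterior Gamma(41, 44/3)
obs 13: x=4 → posterior Gamma(45, 47/3)
obs 14: x=6 → posterior Gamma(51, 50/3)

k = 2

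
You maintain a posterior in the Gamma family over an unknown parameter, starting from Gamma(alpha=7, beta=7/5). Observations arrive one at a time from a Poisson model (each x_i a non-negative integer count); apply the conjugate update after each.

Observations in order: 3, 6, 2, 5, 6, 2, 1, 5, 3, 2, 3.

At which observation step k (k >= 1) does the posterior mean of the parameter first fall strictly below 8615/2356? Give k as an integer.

obs 1: x=3 → posterior Gamma(10, 12/5)
obs 2: x=6 → posterior Gamma(16, 17/5)
obs 3: x=2 → posterior Gamma(18, 22/5)
obs 4: x=5 → posterior Gamma(23, 27/5)
obs 5: x=6 → posterior Gamma(29, 32/5)
obs 6: x=2 → posterior Gamma(31, 37/5)
obs 7: x=1 → posterior Gamma(32, 42/5)
obs 8: x=5 → posterior Gamma(37, 47/5)
obs 9: x=3 → posterior Gamma(40, 52/5)
obs 10: x=2 → posterior Gamma(42, 57/5)
obs 11: x=3 → posterior Gamma(45, 62/5)

k = 11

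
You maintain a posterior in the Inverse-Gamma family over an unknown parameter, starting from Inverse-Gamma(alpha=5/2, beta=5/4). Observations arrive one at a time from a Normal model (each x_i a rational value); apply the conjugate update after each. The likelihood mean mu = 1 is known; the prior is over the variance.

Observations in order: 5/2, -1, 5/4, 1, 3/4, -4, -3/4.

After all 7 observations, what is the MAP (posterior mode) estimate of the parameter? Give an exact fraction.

obs 1: x=5/2 → posterior Inverse-Gamma(3, 19/8)
obs 2: x=-1 → posterior Inverse-Gamma(7/2, 35/8)
obs 3: x=5/4 → posterior Inverse-Gamma(4, 141/32)
obs 4: x=1 → posterior Inverse-Gamma(9/2, 141/32)
obs 5: x=3/4 → posterior Inverse-Gamma(5, 71/16)
obs 6: x=-4 → posterior Inverse-Gamma(11/2, 271/16)
obs 7: x=-3/4 → posterior Inverse-Gamma(6, 591/32)

591/224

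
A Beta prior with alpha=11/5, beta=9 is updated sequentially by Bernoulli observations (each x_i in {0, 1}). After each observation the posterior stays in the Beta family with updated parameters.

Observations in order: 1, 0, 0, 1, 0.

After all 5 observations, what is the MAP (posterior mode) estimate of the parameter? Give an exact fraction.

16/71

obs 1: x=1 → posterior Beta(16/5, 9)
obs 2: x=0 → posterior Beta(16/5, 10)
obs 3: x=0 → posterior Beta(16/5, 11)
obs 4: x=1 → posterior Beta(21/5, 11)
obs 5: x=0 → posterior Beta(21/5, 12)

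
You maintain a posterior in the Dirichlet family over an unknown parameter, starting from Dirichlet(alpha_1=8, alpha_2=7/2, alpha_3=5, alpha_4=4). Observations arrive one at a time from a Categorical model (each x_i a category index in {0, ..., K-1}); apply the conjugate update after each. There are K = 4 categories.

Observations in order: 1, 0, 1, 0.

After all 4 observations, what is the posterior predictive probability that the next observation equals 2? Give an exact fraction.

obs 1: x=1 → posterior Dirichlet(8, 9/2, 5, 4)
obs 2: x=0 → posterior Dirichlet(9, 9/2, 5, 4)
obs 3: x=1 → posterior Dirichlet(9, 11/2, 5, 4)
obs 4: x=0 → posterior Dirichlet(10, 11/2, 5, 4)

10/49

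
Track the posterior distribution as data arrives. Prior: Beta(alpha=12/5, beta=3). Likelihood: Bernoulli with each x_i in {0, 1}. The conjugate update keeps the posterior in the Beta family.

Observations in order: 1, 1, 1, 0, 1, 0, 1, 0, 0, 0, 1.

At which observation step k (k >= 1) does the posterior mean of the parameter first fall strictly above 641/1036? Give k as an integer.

obs 1: x=1 → posterior Beta(17/5, 3)
obs 2: x=1 → posterior Beta(22/5, 3)
obs 3: x=1 → posterior Beta(27/5, 3)
obs 4: x=0 → posterior Beta(27/5, 4)
obs 5: x=1 → posterior Beta(32/5, 4)
obs 6: x=0 → posterior Beta(32/5, 5)
obs 7: x=1 → posterior Beta(37/5, 5)
obs 8: x=0 → posterior Beta(37/5, 6)
obs 9: x=0 → posterior Beta(37/5, 7)
obs 10: x=0 → posterior Beta(37/5, 8)
obs 11: x=1 → posterior Beta(42/5, 8)

k = 3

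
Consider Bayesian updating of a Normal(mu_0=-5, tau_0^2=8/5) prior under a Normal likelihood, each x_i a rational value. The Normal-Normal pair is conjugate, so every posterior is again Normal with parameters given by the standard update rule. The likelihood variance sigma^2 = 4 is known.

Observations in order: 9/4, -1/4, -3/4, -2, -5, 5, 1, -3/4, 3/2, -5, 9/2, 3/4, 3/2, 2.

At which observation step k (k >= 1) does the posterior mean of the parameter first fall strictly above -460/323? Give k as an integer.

k = 7

obs 1: x=9/4 → posterior Normal(-41/14, 8/7)
obs 2: x=-1/4 → posterior Normal(-7/3, 8/9)
obs 3: x=-3/4 → posterior Normal(-45/22, 8/11)
obs 4: x=-2 → posterior Normal(-53/26, 8/13)
obs 5: x=-5 → posterior Normal(-73/30, 8/15)
obs 6: x=5 → posterior Normal(-53/34, 8/17)
obs 7: x=1 → posterior Normal(-49/38, 8/19)
obs 8: x=-3/4 → posterior Normal(-26/21, 8/21)
obs 9: x=3/2 → posterior Normal(-1, 8/23)
obs 10: x=-5 → posterior Normal(-33/25, 8/25)
obs 11: x=9/2 → posterior Normal(-8/9, 8/27)
obs 12: x=3/4 → posterior Normal(-45/58, 8/29)
obs 13: x=3/2 → posterior Normal(-39/62, 8/31)
obs 14: x=2 → posterior Normal(-31/66, 8/33)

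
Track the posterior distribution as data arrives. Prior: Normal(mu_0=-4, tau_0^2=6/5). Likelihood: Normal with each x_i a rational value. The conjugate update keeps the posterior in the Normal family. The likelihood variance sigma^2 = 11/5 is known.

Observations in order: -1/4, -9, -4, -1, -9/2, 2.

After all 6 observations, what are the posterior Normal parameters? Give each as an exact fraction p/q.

obs 1: x=-1/4 → posterior Normal(-91/34, 66/85)
obs 2: x=-9 → posterior Normal(-199/46, 66/115)
obs 3: x=-4 → posterior Normal(-247/58, 66/145)
obs 4: x=-1 → posterior Normal(-37/10, 66/175)
obs 5: x=-9/2 → posterior Normal(-313/82, 66/205)
obs 6: x=2 → posterior Normal(-289/94, 66/235)

mu_0=-289/94, tau_0^2=66/235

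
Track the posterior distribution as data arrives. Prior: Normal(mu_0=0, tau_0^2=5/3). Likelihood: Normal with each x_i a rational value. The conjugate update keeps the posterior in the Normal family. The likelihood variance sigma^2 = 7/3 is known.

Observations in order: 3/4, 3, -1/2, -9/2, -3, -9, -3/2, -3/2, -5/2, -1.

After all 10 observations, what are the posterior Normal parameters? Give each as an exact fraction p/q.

obs 1: x=3/4 → posterior Normal(5/16, 35/36)
obs 2: x=3 → posterior Normal(75/68, 35/51)
obs 3: x=-1/2 → posterior Normal(65/88, 35/66)
obs 4: x=-9/2 → posterior Normal(-25/108, 35/81)
obs 5: x=-3 → posterior Normal(-85/128, 35/96)
obs 6: x=-9 → posterior Normal(-265/148, 35/111)
obs 7: x=-3/2 → posterior Normal(-295/168, 5/18)
obs 8: x=-3/2 → posterior Normal(-325/188, 35/141)
obs 9: x=-5/2 → posterior Normal(-375/208, 35/156)
obs 10: x=-1 → posterior Normal(-395/228, 35/171)

mu_0=-395/228, tau_0^2=35/171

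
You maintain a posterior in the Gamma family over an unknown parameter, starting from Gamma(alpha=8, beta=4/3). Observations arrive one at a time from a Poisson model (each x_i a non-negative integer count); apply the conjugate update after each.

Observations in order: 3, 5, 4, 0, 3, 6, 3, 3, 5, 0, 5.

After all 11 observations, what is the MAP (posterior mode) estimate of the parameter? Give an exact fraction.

obs 1: x=3 → posterior Gamma(11, 7/3)
obs 2: x=5 → posterior Gamma(16, 10/3)
obs 3: x=4 → posterior Gamma(20, 13/3)
obs 4: x=0 → posterior Gamma(20, 16/3)
obs 5: x=3 → posterior Gamma(23, 19/3)
obs 6: x=6 → posterior Gamma(29, 22/3)
obs 7: x=3 → posterior Gamma(32, 25/3)
obs 8: x=3 → posterior Gamma(35, 28/3)
obs 9: x=5 → posterior Gamma(40, 31/3)
obs 10: x=0 → posterior Gamma(40, 34/3)
obs 11: x=5 → posterior Gamma(45, 37/3)

132/37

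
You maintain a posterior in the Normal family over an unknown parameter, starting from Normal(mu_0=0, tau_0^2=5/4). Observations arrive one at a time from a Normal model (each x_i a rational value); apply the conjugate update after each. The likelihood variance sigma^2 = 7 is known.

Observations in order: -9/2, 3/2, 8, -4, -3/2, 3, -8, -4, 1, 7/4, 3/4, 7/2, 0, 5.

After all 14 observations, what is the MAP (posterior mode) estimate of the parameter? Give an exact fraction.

25/196

obs 1: x=-9/2 → posterior Normal(-15/22, 35/33)
obs 2: x=3/2 → posterior Normal(-15/38, 35/38)
obs 3: x=8 → posterior Normal(25/43, 35/43)
obs 4: x=-4 → posterior Normal(5/48, 35/48)
obs 5: x=-3/2 → posterior Normal(-5/106, 35/53)
obs 6: x=3 → posterior Normal(25/116, 35/58)
obs 7: x=-8 → posterior Normal(-55/126, 5/9)
obs 8: x=-4 → posterior Normal(-95/136, 35/68)
obs 9: x=1 → posterior Normal(-85/146, 35/73)
obs 10: x=7/4 → posterior Normal(-45/104, 35/78)
obs 11: x=3/4 → posterior Normal(-30/83, 35/83)
obs 12: x=7/2 → posterior Normal(-25/176, 35/88)
obs 13: x=0 → posterior Normal(-25/186, 35/93)
obs 14: x=5 → posterior Normal(25/196, 5/14)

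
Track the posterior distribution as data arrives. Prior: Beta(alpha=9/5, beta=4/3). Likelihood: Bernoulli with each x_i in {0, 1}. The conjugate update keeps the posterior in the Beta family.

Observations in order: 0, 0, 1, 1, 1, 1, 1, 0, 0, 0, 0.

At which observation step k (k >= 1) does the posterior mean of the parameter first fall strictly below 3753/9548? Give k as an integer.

k = 2

obs 1: x=0 → posterior Beta(9/5, 7/3)
obs 2: x=0 → posterior Beta(9/5, 10/3)
obs 3: x=1 → posterior Beta(14/5, 10/3)
obs 4: x=1 → posterior Beta(19/5, 10/3)
obs 5: x=1 → posterior Beta(24/5, 10/3)
obs 6: x=1 → posterior Beta(29/5, 10/3)
obs 7: x=1 → posterior Beta(34/5, 10/3)
obs 8: x=0 → posterior Beta(34/5, 13/3)
obs 9: x=0 → posterior Beta(34/5, 16/3)
obs 10: x=0 → posterior Beta(34/5, 19/3)
obs 11: x=0 → posterior Beta(34/5, 22/3)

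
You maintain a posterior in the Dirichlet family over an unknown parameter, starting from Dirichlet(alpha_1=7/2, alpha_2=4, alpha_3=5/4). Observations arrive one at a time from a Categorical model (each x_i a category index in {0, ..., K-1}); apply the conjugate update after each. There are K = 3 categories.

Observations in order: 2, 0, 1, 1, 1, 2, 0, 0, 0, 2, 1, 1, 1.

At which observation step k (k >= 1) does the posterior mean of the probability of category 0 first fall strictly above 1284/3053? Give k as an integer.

k = 9

obs 1: x=2 → posterior Dirichlet(7/2, 4, 9/4)
obs 2: x=0 → posterior Dirichlet(9/2, 4, 9/4)
obs 3: x=1 → posterior Dirichlet(9/2, 5, 9/4)
obs 4: x=1 → posterior Dirichlet(9/2, 6, 9/4)
obs 5: x=1 → posterior Dirichlet(9/2, 7, 9/4)
obs 6: x=2 → posterior Dirichlet(9/2, 7, 13/4)
obs 7: x=0 → posterior Dirichlet(11/2, 7, 13/4)
obs 8: x=0 → posterior Dirichlet(13/2, 7, 13/4)
obs 9: x=0 → posterior Dirichlet(15/2, 7, 13/4)
obs 10: x=2 → posterior Dirichlet(15/2, 7, 17/4)
obs 11: x=1 → posterior Dirichlet(15/2, 8, 17/4)
obs 12: x=1 → posterior Dirichlet(15/2, 9, 17/4)
obs 13: x=1 → posterior Dirichlet(15/2, 10, 17/4)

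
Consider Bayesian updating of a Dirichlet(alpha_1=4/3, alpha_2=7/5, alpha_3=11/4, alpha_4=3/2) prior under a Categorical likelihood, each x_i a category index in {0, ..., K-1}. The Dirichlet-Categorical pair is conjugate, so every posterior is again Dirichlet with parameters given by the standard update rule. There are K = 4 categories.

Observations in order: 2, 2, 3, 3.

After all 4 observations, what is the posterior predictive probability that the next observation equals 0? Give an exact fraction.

80/659

obs 1: x=2 → posterior Dirichlet(4/3, 7/5, 15/4, 3/2)
obs 2: x=2 → posterior Dirichlet(4/3, 7/5, 19/4, 3/2)
obs 3: x=3 → posterior Dirichlet(4/3, 7/5, 19/4, 5/2)
obs 4: x=3 → posterior Dirichlet(4/3, 7/5, 19/4, 7/2)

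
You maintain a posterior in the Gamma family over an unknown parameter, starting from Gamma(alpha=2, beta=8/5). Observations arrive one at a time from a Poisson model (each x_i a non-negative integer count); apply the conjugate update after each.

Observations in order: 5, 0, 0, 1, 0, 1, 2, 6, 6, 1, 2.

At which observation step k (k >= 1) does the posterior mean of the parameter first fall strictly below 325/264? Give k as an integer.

k = 5

obs 1: x=5 → posterior Gamma(7, 13/5)
obs 2: x=0 → posterior Gamma(7, 18/5)
obs 3: x=0 → posterior Gamma(7, 23/5)
obs 4: x=1 → posterior Gamma(8, 28/5)
obs 5: x=0 → posterior Gamma(8, 33/5)
obs 6: x=1 → posterior Gamma(9, 38/5)
obs 7: x=2 → posterior Gamma(11, 43/5)
obs 8: x=6 → posterior Gamma(17, 48/5)
obs 9: x=6 → posterior Gamma(23, 53/5)
obs 10: x=1 → posterior Gamma(24, 58/5)
obs 11: x=2 → posterior Gamma(26, 63/5)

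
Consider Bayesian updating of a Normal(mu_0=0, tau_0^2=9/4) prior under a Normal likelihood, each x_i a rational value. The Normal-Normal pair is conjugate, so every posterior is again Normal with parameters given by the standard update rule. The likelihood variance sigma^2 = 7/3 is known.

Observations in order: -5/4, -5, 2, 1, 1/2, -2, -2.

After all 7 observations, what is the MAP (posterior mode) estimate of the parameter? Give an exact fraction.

-729/868

obs 1: x=-5/4 → posterior Normal(-27/44, 63/55)
obs 2: x=-5 → posterior Normal(-675/328, 63/82)
obs 3: x=2 → posterior Normal(-459/436, 63/109)
obs 4: x=1 → posterior Normal(-351/544, 63/136)
obs 5: x=1/2 → posterior Normal(-297/652, 63/163)
obs 6: x=-2 → posterior Normal(-27/40, 63/190)
obs 7: x=-2 → posterior Normal(-729/868, 9/31)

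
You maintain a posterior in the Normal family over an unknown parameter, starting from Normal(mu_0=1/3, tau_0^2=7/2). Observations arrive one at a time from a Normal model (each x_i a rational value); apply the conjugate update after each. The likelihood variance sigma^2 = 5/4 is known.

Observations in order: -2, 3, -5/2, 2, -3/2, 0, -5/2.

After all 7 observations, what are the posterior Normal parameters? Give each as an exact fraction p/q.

mu_0=-142/309, tau_0^2=35/206

obs 1: x=-2 → posterior Normal(-79/57, 35/38)
obs 2: x=3 → posterior Normal(47/99, 35/66)
obs 3: x=-5/2 → posterior Normal(-58/141, 35/94)
obs 4: x=2 → posterior Normal(26/183, 35/122)
obs 5: x=-3/2 → posterior Normal(-37/225, 7/30)
obs 6: x=0 → posterior Normal(-37/267, 35/178)
obs 7: x=-5/2 → posterior Normal(-142/309, 35/206)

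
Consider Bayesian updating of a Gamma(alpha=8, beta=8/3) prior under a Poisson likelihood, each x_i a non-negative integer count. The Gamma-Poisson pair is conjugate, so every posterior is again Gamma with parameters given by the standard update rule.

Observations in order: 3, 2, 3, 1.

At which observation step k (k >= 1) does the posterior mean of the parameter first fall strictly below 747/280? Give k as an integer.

k = 4

obs 1: x=3 → posterior Gamma(11, 11/3)
obs 2: x=2 → posterior Gamma(13, 14/3)
obs 3: x=3 → posterior Gamma(16, 17/3)
obs 4: x=1 → posterior Gamma(17, 20/3)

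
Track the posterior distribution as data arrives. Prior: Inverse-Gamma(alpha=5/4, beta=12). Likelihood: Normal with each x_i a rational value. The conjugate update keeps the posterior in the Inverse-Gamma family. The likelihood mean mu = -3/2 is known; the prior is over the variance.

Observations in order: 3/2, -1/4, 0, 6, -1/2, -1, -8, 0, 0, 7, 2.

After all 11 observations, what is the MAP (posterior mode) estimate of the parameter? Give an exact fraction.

3609/248

obs 1: x=3/2 → posterior Inverse-Gamma(7/4, 33/2)
obs 2: x=-1/4 → posterior Inverse-Gamma(9/4, 553/32)
obs 3: x=0 → posterior Inverse-Gamma(11/4, 589/32)
obs 4: x=6 → posterior Inverse-Gamma(13/4, 1489/32)
obs 5: x=-1/2 → posterior Inverse-Gamma(15/4, 1505/32)
obs 6: x=-1 → posterior Inverse-Gamma(17/4, 1509/32)
obs 7: x=-8 → posterior Inverse-Gamma(19/4, 2185/32)
obs 8: x=0 → posterior Inverse-Gamma(21/4, 2221/32)
obs 9: x=0 → posterior Inverse-Gamma(23/4, 2257/32)
obs 10: x=7 → posterior Inverse-Gamma(25/4, 3413/32)
obs 11: x=2 → posterior Inverse-Gamma(27/4, 3609/32)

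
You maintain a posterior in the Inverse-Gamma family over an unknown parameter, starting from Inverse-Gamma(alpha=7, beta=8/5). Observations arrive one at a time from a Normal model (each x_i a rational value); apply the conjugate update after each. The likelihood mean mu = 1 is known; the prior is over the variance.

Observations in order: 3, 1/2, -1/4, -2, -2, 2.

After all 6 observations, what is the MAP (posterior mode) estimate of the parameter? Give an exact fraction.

obs 1: x=3 → posterior Inverse-Gamma(15/2, 18/5)
obs 2: x=1/2 → posterior Inverse-Gamma(8, 149/40)
obs 3: x=-1/4 → posterior Inverse-Gamma(17/2, 721/160)
obs 4: x=-2 → posterior Inverse-Gamma(9, 1441/160)
obs 5: x=-2 → posterior Inverse-Gamma(19/2, 2161/160)
obs 6: x=2 → posterior Inverse-Gamma(10, 2241/160)

2241/1760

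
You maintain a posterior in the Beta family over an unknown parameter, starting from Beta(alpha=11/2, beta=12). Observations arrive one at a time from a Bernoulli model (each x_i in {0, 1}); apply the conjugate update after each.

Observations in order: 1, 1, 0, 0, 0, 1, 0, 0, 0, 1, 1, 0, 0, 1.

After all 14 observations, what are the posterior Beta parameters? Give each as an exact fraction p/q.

obs 1: x=1 → posterior Beta(13/2, 12)
obs 2: x=1 → posterior Beta(15/2, 12)
obs 3: x=0 → posterior Beta(15/2, 13)
obs 4: x=0 → posterior Beta(15/2, 14)
obs 5: x=0 → posterior Beta(15/2, 15)
obs 6: x=1 → posterior Beta(17/2, 15)
obs 7: x=0 → posterior Beta(17/2, 16)
obs 8: x=0 → posterior Beta(17/2, 17)
obs 9: x=0 → posterior Beta(17/2, 18)
obs 10: x=1 → posterior Beta(19/2, 18)
obs 11: x=1 → posterior Beta(21/2, 18)
obs 12: x=0 → posterior Beta(21/2, 19)
obs 13: x=0 → posterior Beta(21/2, 20)
obs 14: x=1 → posterior Beta(23/2, 20)

alpha=23/2, beta=20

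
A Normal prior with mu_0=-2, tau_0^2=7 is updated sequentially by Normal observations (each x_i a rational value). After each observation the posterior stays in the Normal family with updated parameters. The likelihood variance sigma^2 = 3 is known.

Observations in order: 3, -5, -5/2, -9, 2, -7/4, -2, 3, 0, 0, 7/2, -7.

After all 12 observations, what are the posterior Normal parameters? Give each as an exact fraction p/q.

obs 1: x=3 → posterior Normal(3/2, 21/10)
obs 2: x=-5 → posterior Normal(-20/17, 21/17)
obs 3: x=-5/2 → posterior Normal(-25/16, 7/8)
obs 4: x=-9 → posterior Normal(-201/62, 21/31)
obs 5: x=2 → posterior Normal(-173/76, 21/38)
obs 6: x=-7/4 → posterior Normal(-79/36, 7/15)
obs 7: x=-2 → posterior Normal(-451/208, 21/52)
obs 8: x=3 → posterior Normal(-367/236, 21/59)
obs 9: x=0 → posterior Normal(-367/264, 7/22)
obs 10: x=0 → posterior Normal(-367/292, 21/73)
obs 11: x=7/2 → posterior Normal(-269/320, 21/80)
obs 12: x=-7 → posterior Normal(-155/116, 7/29)

mu_0=-155/116, tau_0^2=7/29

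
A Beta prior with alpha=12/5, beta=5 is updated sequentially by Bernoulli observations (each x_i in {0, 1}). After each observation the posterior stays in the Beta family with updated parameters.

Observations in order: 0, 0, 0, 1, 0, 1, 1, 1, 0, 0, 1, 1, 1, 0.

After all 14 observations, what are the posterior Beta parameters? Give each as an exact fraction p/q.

obs 1: x=0 → posterior Beta(12/5, 6)
obs 2: x=0 → posterior Beta(12/5, 7)
obs 3: x=0 → posterior Beta(12/5, 8)
obs 4: x=1 → posterior Beta(17/5, 8)
obs 5: x=0 → posterior Beta(17/5, 9)
obs 6: x=1 → posterior Beta(22/5, 9)
obs 7: x=1 → posterior Beta(27/5, 9)
obs 8: x=1 → posterior Beta(32/5, 9)
obs 9: x=0 → posterior Beta(32/5, 10)
obs 10: x=0 → posterior Beta(32/5, 11)
obs 11: x=1 → posterior Beta(37/5, 11)
obs 12: x=1 → posterior Beta(42/5, 11)
obs 13: x=1 → posterior Beta(47/5, 11)
obs 14: x=0 → posterior Beta(47/5, 12)

alpha=47/5, beta=12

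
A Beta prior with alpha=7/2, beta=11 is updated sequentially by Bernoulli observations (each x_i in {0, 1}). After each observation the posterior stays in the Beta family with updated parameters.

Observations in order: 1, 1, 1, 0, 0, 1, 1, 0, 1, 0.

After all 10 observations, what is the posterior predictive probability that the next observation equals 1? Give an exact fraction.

19/49

obs 1: x=1 → posterior Beta(9/2, 11)
obs 2: x=1 → posterior Beta(11/2, 11)
obs 3: x=1 → posterior Beta(13/2, 11)
obs 4: x=0 → posterior Beta(13/2, 12)
obs 5: x=0 → posterior Beta(13/2, 13)
obs 6: x=1 → posterior Beta(15/2, 13)
obs 7: x=1 → posterior Beta(17/2, 13)
obs 8: x=0 → posterior Beta(17/2, 14)
obs 9: x=1 → posterior Beta(19/2, 14)
obs 10: x=0 → posterior Beta(19/2, 15)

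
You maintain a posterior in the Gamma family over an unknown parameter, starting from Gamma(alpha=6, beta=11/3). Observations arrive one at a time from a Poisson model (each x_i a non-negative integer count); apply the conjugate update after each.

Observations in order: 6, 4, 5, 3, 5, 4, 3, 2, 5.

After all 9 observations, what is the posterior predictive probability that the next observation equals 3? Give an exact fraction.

obs 1: x=6 → posterior Gamma(12, 14/3)
obs 2: x=4 → posterior Gamma(16, 17/3)
obs 3: x=5 → posterior Gamma(21, 20/3)
obs 4: x=3 → posterior Gamma(24, 23/3)
obs 5: x=5 → posterior Gamma(29, 26/3)
obs 6: x=4 → posterior Gamma(33, 29/3)
obs 7: x=3 → posterior Gamma(36, 32/3)
obs 8: x=2 → posterior Gamma(38, 35/3)
obs 9: x=5 → posterior Gamma(43, 38/3)

32661852569524672656545519657571180408035745535551990766551088342876815360/154190426280987238498051323854296877466098647398963600090383042109760377841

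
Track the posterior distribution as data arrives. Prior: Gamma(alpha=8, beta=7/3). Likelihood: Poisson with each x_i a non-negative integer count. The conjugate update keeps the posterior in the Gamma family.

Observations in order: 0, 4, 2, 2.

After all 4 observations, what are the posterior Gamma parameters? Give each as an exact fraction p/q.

alpha=16, beta=19/3

obs 1: x=0 → posterior Gamma(8, 10/3)
obs 2: x=4 → posterior Gamma(12, 13/3)
obs 3: x=2 → posterior Gamma(14, 16/3)
obs 4: x=2 → posterior Gamma(16, 19/3)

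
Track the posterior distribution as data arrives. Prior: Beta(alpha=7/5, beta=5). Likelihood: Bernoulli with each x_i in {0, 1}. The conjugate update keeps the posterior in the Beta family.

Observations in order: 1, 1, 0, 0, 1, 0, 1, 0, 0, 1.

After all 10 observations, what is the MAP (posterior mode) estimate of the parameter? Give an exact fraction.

3/8

obs 1: x=1 → posterior Beta(12/5, 5)
obs 2: x=1 → posterior Beta(17/5, 5)
obs 3: x=0 → posterior Beta(17/5, 6)
obs 4: x=0 → posterior Beta(17/5, 7)
obs 5: x=1 → posterior Beta(22/5, 7)
obs 6: x=0 → posterior Beta(22/5, 8)
obs 7: x=1 → posterior Beta(27/5, 8)
obs 8: x=0 → posterior Beta(27/5, 9)
obs 9: x=0 → posterior Beta(27/5, 10)
obs 10: x=1 → posterior Beta(32/5, 10)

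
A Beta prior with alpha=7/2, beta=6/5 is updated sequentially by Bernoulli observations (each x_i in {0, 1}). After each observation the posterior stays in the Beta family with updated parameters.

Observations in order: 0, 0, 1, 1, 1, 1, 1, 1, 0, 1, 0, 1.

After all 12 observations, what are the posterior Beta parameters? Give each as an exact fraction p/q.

alpha=23/2, beta=26/5

obs 1: x=0 → posterior Beta(7/2, 11/5)
obs 2: x=0 → posterior Beta(7/2, 16/5)
obs 3: x=1 → posterior Beta(9/2, 16/5)
obs 4: x=1 → posterior Beta(11/2, 16/5)
obs 5: x=1 → posterior Beta(13/2, 16/5)
obs 6: x=1 → posterior Beta(15/2, 16/5)
obs 7: x=1 → posterior Beta(17/2, 16/5)
obs 8: x=1 → posterior Beta(19/2, 16/5)
obs 9: x=0 → posterior Beta(19/2, 21/5)
obs 10: x=1 → posterior Beta(21/2, 21/5)
obs 11: x=0 → posterior Beta(21/2, 26/5)
obs 12: x=1 → posterior Beta(23/2, 26/5)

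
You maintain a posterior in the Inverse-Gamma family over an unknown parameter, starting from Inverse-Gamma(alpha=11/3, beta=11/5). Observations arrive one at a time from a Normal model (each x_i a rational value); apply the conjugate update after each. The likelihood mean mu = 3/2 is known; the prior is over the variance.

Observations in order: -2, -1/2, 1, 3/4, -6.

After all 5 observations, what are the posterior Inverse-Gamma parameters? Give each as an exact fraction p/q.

obs 1: x=-2 → posterior Inverse-Gamma(25/6, 333/40)
obs 2: x=-1/2 → posterior Inverse-Gamma(14/3, 413/40)
obs 3: x=1 → posterior Inverse-Gamma(31/6, 209/20)
obs 4: x=3/4 → posterior Inverse-Gamma(17/3, 1717/160)
obs 5: x=-6 → posterior Inverse-Gamma(37/6, 6217/160)

alpha=37/6, beta=6217/160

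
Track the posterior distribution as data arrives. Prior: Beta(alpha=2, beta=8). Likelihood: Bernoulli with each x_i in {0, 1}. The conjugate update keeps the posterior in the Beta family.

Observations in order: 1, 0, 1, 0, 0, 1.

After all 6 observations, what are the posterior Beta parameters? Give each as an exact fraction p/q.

alpha=5, beta=11

obs 1: x=1 → posterior Beta(3, 8)
obs 2: x=0 → posterior Beta(3, 9)
obs 3: x=1 → posterior Beta(4, 9)
obs 4: x=0 → posterior Beta(4, 10)
obs 5: x=0 → posterior Beta(4, 11)
obs 6: x=1 → posterior Beta(5, 11)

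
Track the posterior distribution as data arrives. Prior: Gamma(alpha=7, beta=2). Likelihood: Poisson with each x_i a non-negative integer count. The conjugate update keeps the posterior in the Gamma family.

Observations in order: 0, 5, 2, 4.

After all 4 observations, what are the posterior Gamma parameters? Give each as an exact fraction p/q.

alpha=18, beta=6

obs 1: x=0 → posterior Gamma(7, 3)
obs 2: x=5 → posterior Gamma(12, 4)
obs 3: x=2 → posterior Gamma(14, 5)
obs 4: x=4 → posterior Gamma(18, 6)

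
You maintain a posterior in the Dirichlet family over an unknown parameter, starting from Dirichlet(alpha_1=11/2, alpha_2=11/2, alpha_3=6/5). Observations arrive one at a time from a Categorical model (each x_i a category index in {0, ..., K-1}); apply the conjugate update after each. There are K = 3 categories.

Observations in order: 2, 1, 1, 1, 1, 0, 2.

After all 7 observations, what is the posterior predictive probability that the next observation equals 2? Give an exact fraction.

obs 1: x=2 → posterior Dirichlet(11/2, 11/2, 11/5)
obs 2: x=1 → posterior Dirichlet(11/2, 13/2, 11/5)
obs 3: x=1 → posterior Dirichlet(11/2, 15/2, 11/5)
obs 4: x=1 → posterior Dirichlet(11/2, 17/2, 11/5)
obs 5: x=1 → posterior Dirichlet(11/2, 19/2, 11/5)
obs 6: x=0 → posterior Dirichlet(13/2, 19/2, 11/5)
obs 7: x=2 → posterior Dirichlet(13/2, 19/2, 16/5)

1/6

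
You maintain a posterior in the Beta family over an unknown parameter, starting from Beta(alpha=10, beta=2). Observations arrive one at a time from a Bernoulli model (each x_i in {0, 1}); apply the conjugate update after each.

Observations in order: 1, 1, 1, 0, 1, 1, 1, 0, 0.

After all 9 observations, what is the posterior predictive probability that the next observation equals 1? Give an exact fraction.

obs 1: x=1 → posterior Beta(11, 2)
obs 2: x=1 → posterior Beta(12, 2)
obs 3: x=1 → posterior Beta(13, 2)
obs 4: x=0 → posterior Beta(13, 3)
obs 5: x=1 → posterior Beta(14, 3)
obs 6: x=1 → posterior Beta(15, 3)
obs 7: x=1 → posterior Beta(16, 3)
obs 8: x=0 → posterior Beta(16, 4)
obs 9: x=0 → posterior Beta(16, 5)

16/21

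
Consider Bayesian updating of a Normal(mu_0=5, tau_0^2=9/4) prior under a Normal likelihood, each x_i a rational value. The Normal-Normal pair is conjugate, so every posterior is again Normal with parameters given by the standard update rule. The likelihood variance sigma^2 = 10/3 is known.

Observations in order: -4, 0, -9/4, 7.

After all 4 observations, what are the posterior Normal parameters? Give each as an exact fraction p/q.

mu_0=881/592, tau_0^2=45/74

obs 1: x=-4 → posterior Normal(92/67, 90/67)
obs 2: x=0 → posterior Normal(46/47, 45/47)
obs 3: x=-9/4 → posterior Normal(125/484, 90/121)
obs 4: x=7 → posterior Normal(881/592, 45/74)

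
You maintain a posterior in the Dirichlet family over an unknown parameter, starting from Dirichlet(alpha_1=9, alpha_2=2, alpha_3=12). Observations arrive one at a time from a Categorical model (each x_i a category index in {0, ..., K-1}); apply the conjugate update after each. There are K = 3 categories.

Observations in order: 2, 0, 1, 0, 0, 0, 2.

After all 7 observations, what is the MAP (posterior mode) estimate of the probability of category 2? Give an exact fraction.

13/27

obs 1: x=2 → posterior Dirichlet(9, 2, 13)
obs 2: x=0 → posterior Dirichlet(10, 2, 13)
obs 3: x=1 → posterior Dirichlet(10, 3, 13)
obs 4: x=0 → posterior Dirichlet(11, 3, 13)
obs 5: x=0 → posterior Dirichlet(12, 3, 13)
obs 6: x=0 → posterior Dirichlet(13, 3, 13)
obs 7: x=2 → posterior Dirichlet(13, 3, 14)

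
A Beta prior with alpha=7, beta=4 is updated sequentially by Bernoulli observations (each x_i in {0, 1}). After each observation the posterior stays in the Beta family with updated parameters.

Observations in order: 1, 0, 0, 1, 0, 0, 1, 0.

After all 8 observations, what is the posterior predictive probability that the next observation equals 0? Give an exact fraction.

9/19

obs 1: x=1 → posterior Beta(8, 4)
obs 2: x=0 → posterior Beta(8, 5)
obs 3: x=0 → posterior Beta(8, 6)
obs 4: x=1 → posterior Beta(9, 6)
obs 5: x=0 → posterior Beta(9, 7)
obs 6: x=0 → posterior Beta(9, 8)
obs 7: x=1 → posterior Beta(10, 8)
obs 8: x=0 → posterior Beta(10, 9)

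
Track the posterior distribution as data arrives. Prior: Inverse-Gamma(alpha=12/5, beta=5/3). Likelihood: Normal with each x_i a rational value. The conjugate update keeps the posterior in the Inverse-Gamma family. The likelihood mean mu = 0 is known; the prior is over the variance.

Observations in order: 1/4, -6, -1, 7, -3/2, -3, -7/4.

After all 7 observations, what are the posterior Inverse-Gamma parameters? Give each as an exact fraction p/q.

obs 1: x=1/4 → posterior Inverse-Gamma(29/10, 163/96)
obs 2: x=-6 → posterior Inverse-Gamma(17/5, 1891/96)
obs 3: x=-1 → posterior Inverse-Gamma(39/10, 1939/96)
obs 4: x=7 → posterior Inverse-Gamma(22/5, 4291/96)
obs 5: x=-3/2 → posterior Inverse-Gamma(49/10, 4399/96)
obs 6: x=-3 → posterior Inverse-Gamma(27/5, 4831/96)
obs 7: x=-7/4 → posterior Inverse-Gamma(59/10, 2489/48)

alpha=59/10, beta=2489/48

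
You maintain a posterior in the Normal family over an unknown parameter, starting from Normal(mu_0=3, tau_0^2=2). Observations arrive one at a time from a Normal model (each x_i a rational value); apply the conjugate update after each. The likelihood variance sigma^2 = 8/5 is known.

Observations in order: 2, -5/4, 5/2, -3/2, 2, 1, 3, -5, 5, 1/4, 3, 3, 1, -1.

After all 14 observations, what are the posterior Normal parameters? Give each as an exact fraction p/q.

obs 1: x=2 → posterior Normal(22/9, 8/9)
obs 2: x=-5/4 → posterior Normal(9/8, 4/7)
obs 3: x=5/2 → posterior Normal(113/76, 8/19)
obs 4: x=-3/2 → posterior Normal(83/96, 1/3)
obs 5: x=2 → posterior Normal(123/116, 8/29)
obs 6: x=1 → posterior Normal(143/136, 4/17)
obs 7: x=3 → posterior Normal(203/156, 8/39)
obs 8: x=-5 → posterior Normal(103/176, 2/11)
obs 9: x=5 → posterior Normal(29/28, 8/49)
obs 10: x=1/4 → posterior Normal(26/27, 4/27)
obs 11: x=3 → posterior Normal(67/59, 8/59)
obs 12: x=3 → posterior Normal(41/32, 1/8)
obs 13: x=1 → posterior Normal(29/23, 8/69)
obs 14: x=-1 → posterior Normal(41/37, 4/37)

mu_0=41/37, tau_0^2=4/37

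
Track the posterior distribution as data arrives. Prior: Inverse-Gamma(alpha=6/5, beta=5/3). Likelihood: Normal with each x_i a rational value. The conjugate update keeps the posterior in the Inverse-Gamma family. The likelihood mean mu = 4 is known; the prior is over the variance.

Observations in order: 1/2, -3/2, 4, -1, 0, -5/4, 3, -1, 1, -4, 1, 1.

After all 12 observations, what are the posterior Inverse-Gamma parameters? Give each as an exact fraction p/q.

alpha=36/5, beta=11107/96

obs 1: x=1/2 → posterior Inverse-Gamma(17/10, 187/24)
obs 2: x=-3/2 → posterior Inverse-Gamma(11/5, 275/12)
obs 3: x=4 → posterior Inverse-Gamma(27/10, 275/12)
obs 4: x=-1 → posterior Inverse-Gamma(16/5, 425/12)
obs 5: x=0 → posterior Inverse-Gamma(37/10, 521/12)
obs 6: x=-5/4 → posterior Inverse-Gamma(21/5, 5491/96)
obs 7: x=3 → posterior Inverse-Gamma(47/10, 5539/96)
obs 8: x=-1 → posterior Inverse-Gamma(26/5, 6739/96)
obs 9: x=1 → posterior Inverse-Gamma(57/10, 7171/96)
obs 10: x=-4 → posterior Inverse-Gamma(31/5, 10243/96)
obs 11: x=1 → posterior Inverse-Gamma(67/10, 10675/96)
obs 12: x=1 → posterior Inverse-Gamma(36/5, 11107/96)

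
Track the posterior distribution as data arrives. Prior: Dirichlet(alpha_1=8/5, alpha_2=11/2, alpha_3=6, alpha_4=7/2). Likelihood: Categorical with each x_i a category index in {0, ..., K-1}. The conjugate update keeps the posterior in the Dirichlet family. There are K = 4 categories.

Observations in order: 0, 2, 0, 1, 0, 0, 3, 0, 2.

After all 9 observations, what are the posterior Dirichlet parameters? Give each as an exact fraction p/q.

alpha_1=33/5, alpha_2=13/2, alpha_3=8, alpha_4=9/2

obs 1: x=0 → posterior Dirichlet(13/5, 11/2, 6, 7/2)
obs 2: x=2 → posterior Dirichlet(13/5, 11/2, 7, 7/2)
obs 3: x=0 → posterior Dirichlet(18/5, 11/2, 7, 7/2)
obs 4: x=1 → posterior Dirichlet(18/5, 13/2, 7, 7/2)
obs 5: x=0 → posterior Dirichlet(23/5, 13/2, 7, 7/2)
obs 6: x=0 → posterior Dirichlet(28/5, 13/2, 7, 7/2)
obs 7: x=3 → posterior Dirichlet(28/5, 13/2, 7, 9/2)
obs 8: x=0 → posterior Dirichlet(33/5, 13/2, 7, 9/2)
obs 9: x=2 → posterior Dirichlet(33/5, 13/2, 8, 9/2)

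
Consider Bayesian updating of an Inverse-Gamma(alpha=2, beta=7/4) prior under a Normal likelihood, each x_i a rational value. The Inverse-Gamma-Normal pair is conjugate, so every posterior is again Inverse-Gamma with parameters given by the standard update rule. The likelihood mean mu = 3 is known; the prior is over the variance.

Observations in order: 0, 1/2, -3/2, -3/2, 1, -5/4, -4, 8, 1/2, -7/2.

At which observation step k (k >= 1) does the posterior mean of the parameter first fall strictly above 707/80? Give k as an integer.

k = 4

obs 1: x=0 → posterior Inverse-Gamma(5/2, 25/4)
obs 2: x=1/2 → posterior Inverse-Gamma(3, 75/8)
obs 3: x=-3/2 → posterior Inverse-Gamma(7/2, 39/2)
obs 4: x=-3/2 → posterior Inverse-Gamma(4, 237/8)
obs 5: x=1 → posterior Inverse-Gamma(9/2, 253/8)
obs 6: x=-5/4 → posterior Inverse-Gamma(5, 1301/32)
obs 7: x=-4 → posterior Inverse-Gamma(11/2, 2085/32)
obs 8: x=8 → posterior Inverse-Gamma(6, 2485/32)
obs 9: x=1/2 → posterior Inverse-Gamma(13/2, 2585/32)
obs 10: x=-7/2 → posterior Inverse-Gamma(7, 3261/32)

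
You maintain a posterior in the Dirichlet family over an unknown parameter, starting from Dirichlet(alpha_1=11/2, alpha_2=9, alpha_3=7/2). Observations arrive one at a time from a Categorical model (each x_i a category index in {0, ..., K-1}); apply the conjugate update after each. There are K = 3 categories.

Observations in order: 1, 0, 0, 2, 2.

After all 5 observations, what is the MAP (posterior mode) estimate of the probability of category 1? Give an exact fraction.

obs 1: x=1 → posterior Dirichlet(11/2, 10, 7/2)
obs 2: x=0 → posterior Dirichlet(13/2, 10, 7/2)
obs 3: x=0 → posterior Dirichlet(15/2, 10, 7/2)
obs 4: x=2 → posterior Dirichlet(15/2, 10, 9/2)
obs 5: x=2 → posterior Dirichlet(15/2, 10, 11/2)

9/20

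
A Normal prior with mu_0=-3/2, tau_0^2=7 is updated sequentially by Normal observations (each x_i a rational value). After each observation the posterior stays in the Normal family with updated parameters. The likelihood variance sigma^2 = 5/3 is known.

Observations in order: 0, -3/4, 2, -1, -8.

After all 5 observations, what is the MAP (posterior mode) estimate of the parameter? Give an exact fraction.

obs 1: x=0 → posterior Normal(-15/52, 35/26)
obs 2: x=-3/4 → posterior Normal(-93/188, 35/47)
obs 3: x=2 → posterior Normal(75/272, 35/68)
obs 4: x=-1 → posterior Normal(-9/356, 35/89)
obs 5: x=-8 → posterior Normal(-681/440, 7/22)

-681/440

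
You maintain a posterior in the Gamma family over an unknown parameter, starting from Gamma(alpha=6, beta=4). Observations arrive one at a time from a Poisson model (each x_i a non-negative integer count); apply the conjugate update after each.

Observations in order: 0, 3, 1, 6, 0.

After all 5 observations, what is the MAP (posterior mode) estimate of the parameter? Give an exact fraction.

obs 1: x=0 → posterior Gamma(6, 5)
obs 2: x=3 → posterior Gamma(9, 6)
obs 3: x=1 → posterior Gamma(10, 7)
obs 4: x=6 → posterior Gamma(16, 8)
obs 5: x=0 → posterior Gamma(16, 9)

5/3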